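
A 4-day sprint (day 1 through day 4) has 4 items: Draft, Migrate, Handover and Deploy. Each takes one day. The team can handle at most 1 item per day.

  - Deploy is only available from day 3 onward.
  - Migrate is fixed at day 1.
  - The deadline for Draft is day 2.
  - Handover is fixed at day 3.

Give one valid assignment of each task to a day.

Deploy -> day 4; Draft -> day 2; Migrate -> day 1; Handover -> day 3

Checking: Migrate=day 1 in [day 1,day 1]; Draft=day 2 in [day 1,day 2]; Handover=day 3 in [day 3,day 3]; Deploy=day 4 in [day 3,day 4]; max 1 per day (cap 1).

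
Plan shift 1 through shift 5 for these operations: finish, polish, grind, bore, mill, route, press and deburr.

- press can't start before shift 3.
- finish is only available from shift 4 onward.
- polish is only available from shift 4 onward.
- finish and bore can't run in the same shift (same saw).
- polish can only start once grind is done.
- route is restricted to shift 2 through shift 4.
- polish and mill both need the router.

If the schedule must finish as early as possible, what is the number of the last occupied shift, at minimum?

The precedence chain requires at least 2 distinct shifts.
finish can't be placed before shift 4, so the schedule must run through at least shift 4.
4 works (last occupied shift: shift 4): for example press=shift 3; mill=shift 1; deburr=shift 1; grind=shift 1; route=shift 2; bore=shift 1; finish=shift 4; polish=shift 4.

shift 4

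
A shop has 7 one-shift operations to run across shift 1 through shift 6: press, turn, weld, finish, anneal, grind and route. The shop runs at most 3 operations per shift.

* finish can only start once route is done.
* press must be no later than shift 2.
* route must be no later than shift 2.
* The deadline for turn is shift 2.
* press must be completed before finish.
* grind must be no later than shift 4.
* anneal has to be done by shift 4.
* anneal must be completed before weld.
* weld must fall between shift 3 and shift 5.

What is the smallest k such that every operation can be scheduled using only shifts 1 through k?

3

The precedence chain requires at least 2 distinct shifts.
With at most 3 per shift and 7 operations, at least 3 shifts are needed.
weld can't be placed before shift 3, so the schedule must run through at least shift 3.
3 works (last occupied shift: shift 3): for example anneal -> shift 2, finish -> shift 2, press -> shift 1, grind -> shift 2, route -> shift 1, turn -> shift 1, weld -> shift 3.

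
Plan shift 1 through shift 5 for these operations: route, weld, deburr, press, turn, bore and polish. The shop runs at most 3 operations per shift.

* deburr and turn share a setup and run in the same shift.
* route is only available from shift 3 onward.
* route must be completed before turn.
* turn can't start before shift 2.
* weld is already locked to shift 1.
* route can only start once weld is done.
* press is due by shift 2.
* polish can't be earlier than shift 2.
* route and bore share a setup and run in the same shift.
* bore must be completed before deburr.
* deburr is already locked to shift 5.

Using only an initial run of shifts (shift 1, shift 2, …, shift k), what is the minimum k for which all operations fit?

5

The precedence chain requires at least 3 distinct shifts.
With at most 3 per shift and 7 operations, at least 3 shifts are needed.
deburr can't be placed before shift 5, so the schedule must run through at least shift 5.
5 works (last occupied shift: shift 5): for example route in shift 3; polish in shift 2; bore in shift 3; press in shift 1; weld in shift 1; deburr in shift 5; turn in shift 5.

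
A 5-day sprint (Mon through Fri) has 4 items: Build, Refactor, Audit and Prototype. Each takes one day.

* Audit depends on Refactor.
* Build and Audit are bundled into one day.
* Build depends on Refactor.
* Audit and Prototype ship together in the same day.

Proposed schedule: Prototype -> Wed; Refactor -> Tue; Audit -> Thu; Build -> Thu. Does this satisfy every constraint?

Build depends on Refactor — holds.
Build and Audit are bundled into one day — holds.
Audit depends on Refactor — holds.
Audit and Prototype ship together in the same day — violated.

No. Audit and Prototype ship together in the same day is not satisfied.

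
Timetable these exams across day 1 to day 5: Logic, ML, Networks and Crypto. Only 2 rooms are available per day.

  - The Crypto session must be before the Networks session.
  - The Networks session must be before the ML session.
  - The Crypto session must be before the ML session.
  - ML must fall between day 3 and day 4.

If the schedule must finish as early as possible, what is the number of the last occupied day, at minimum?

3

The precedence chain requires at least 3 distinct days.
With at most 2 per day and 4 exams, at least 2 days are needed.
3 works (last occupied day: day 3): for example ML=day 3; Networks=day 2; Crypto=day 1; Logic=day 1.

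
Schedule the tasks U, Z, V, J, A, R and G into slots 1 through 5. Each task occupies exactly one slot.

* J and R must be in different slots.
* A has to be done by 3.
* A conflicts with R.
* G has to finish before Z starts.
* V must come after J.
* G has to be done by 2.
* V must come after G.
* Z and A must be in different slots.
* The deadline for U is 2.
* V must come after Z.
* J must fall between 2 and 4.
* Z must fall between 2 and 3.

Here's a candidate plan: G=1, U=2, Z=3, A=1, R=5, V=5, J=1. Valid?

A conflicts with R — holds.
G has to finish before Z starts — holds.
J and R must be in different slots — holds.
V must come after J — holds.
J must fall between 2 and 4 — violated.
V must come after Z — holds.
V must come after G — holds.
Z and A must be in different slots — holds.
A has to be done by 3 — holds.
The deadline for U is 2 — holds.
Z must fall between 2 and 3 — holds.
G has to be done by 2 — holds.

No — it violates: J must fall between 2 and 4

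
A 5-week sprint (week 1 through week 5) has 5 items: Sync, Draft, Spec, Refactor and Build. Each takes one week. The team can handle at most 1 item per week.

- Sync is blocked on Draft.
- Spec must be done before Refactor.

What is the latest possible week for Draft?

week 4

Downstream work caps Draft at week 4.
Draft at week 4 is achievable: Build in week 3, Draft in week 4, Refactor in week 2, Spec in week 1, Sync in week 5.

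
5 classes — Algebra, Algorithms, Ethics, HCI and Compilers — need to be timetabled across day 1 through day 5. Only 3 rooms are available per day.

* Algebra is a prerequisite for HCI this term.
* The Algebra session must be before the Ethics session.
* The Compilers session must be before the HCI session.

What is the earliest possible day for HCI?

day 2

Precedence pushes HCI to at least day 2.
HCI at day 2 is achievable: Algebra in day 1; Algorithms in day 1; Ethics in day 2; HCI in day 2; Compilers in day 1.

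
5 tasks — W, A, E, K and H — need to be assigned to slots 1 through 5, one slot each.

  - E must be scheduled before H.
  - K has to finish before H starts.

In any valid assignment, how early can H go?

Precedence pushes H to at least 2.
H at 2 is achievable: A=1, H=2, W=1, E=1, K=1.

2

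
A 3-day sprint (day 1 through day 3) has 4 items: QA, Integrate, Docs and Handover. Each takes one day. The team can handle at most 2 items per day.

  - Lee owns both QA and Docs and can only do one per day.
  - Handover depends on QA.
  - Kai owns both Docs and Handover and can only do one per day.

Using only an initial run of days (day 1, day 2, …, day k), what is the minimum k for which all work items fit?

The precedence chain requires at least 2 distinct days.
With at most 2 per day and 4 work items, at least 2 days are needed.
Could 2 days be enough, i.e. nothing placed later than day 2? No: Handover must come after QA (at day 1 or later) → {day 2}; QA must come before Handover (at day 2 or earlier) → {day 1}; Docs can't share with Handover (day 2) → {day 1}; Docs can't share with QA (day 1) → nothing is left.
So 2 days is not enough.
3 works (last occupied day: day 3): for example Docs -> day 3; Integrate -> day 1; Handover -> day 2; QA -> day 1.

3 days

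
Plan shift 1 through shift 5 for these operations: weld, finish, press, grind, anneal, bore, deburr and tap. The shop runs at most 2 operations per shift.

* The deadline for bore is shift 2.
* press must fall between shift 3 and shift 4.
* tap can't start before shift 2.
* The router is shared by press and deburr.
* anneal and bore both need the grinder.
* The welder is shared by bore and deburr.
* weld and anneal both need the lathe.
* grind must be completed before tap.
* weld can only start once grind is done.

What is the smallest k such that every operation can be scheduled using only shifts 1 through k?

The precedence chain requires at least 2 distinct shifts.
With at most 2 per shift and 8 operations, at least 4 shifts are needed.
press can't be placed before shift 3, so the schedule must run through at least shift 3.
4 works (last occupied shift: shift 4): for example bore -> shift 1; finish -> shift 3; tap -> shift 2; press -> shift 3; anneal -> shift 4; grind -> shift 1; deburr -> shift 4; weld -> shift 2.

4 shifts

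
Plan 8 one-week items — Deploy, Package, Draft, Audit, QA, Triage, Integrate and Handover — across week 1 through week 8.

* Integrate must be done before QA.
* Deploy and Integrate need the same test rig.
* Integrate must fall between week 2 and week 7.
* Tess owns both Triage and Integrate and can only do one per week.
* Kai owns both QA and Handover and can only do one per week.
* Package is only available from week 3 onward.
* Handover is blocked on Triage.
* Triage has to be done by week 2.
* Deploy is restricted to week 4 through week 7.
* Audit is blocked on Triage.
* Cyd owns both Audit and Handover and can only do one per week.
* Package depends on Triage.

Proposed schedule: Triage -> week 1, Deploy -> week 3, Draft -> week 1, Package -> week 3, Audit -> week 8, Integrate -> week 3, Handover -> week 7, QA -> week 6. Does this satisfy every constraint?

Invalid. Deploy is restricted to week 4 through week 7.

Package is only available from week 3 onward — holds.
Package depends on Triage — holds.
Deploy and Integrate need the same test rig — violated.
Triage has to be done by week 2 — holds.
Tess owns both Triage and Integrate and can only do one per week — holds.
Integrate must be done before QA — holds.
Kai owns both QA and Handover and can only do one per week — holds.
Cyd owns both Audit and Handover and can only do one per week — holds.
Integrate must fall between week 2 and week 7 — holds.
Handover is blocked on Triage — holds.
Audit is blocked on Triage — holds.
Deploy is restricted to week 4 through week 7 — violated.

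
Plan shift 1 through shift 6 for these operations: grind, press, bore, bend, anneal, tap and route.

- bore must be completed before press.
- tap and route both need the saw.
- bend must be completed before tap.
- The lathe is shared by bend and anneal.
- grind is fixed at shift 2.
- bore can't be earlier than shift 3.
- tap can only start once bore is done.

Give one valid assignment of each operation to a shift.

route in shift 1, press in shift 4, grind in shift 2, anneal in shift 2, bore in shift 3, bend in shift 1, tap in shift 4

Checking: bore(shift 3) before press(shift 4); bend(shift 1) before tap(shift 4); bore(shift 3) before tap(shift 4); bend(shift 1) != anneal(shift 2); tap(shift 4) != route(shift 1); bore=shift 3 in [shift 3,shift 6]; grind=shift 2 in [shift 2,shift 2].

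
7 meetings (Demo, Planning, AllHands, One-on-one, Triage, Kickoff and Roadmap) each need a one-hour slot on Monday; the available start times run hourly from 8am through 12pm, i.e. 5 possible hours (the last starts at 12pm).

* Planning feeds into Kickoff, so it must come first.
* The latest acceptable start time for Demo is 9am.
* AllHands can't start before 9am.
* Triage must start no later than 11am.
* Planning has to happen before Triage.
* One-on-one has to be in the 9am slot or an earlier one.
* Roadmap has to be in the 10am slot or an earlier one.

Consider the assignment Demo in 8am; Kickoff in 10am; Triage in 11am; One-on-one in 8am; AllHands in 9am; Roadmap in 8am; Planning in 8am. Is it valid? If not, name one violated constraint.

Yes, all constraints hold

Roadmap has to be in the 10am slot or an earlier one — holds.
Planning has to happen before Triage — holds.
Triage must start no later than 11am — holds.
AllHands can't start before 9am — holds.
Planning feeds into Kickoff, so it must come first — holds.
The latest acceptable start time for Demo is 9am — holds.
One-on-one has to be in the 9am slot or an earlier one — holds.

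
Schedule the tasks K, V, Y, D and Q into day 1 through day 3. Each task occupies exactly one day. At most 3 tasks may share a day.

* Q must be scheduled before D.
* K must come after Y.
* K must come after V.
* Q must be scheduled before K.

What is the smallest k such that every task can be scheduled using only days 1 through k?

2 days

The precedence chain requires at least 2 distinct days.
With at most 3 per day and 5 tasks, at least 2 days are needed.
2 works (last occupied day: day 2): for example V in day 1; D in day 2; K in day 2; Y in day 1; Q in day 1.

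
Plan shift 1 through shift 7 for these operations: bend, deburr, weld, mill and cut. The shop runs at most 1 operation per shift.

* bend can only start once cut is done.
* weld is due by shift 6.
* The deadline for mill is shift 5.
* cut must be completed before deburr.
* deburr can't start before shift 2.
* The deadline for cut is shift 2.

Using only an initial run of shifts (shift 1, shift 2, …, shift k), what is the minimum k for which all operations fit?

The precedence chain requires at least 2 distinct shifts.
With at most 1 per shift and 5 operations, at least 5 shifts are needed.
5 works (last occupied shift: shift 5): for example bend in shift 3, mill in shift 5, deburr in shift 2, cut in shift 1, weld in shift 4.

5 shifts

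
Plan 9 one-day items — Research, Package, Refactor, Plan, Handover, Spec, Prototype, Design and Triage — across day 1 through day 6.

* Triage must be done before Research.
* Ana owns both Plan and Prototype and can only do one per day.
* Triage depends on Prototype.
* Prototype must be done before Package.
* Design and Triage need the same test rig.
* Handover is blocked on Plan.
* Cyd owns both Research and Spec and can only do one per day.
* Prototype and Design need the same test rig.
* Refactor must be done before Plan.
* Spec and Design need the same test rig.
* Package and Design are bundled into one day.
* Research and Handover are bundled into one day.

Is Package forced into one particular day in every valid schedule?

Package can be day 2 (e.g. Refactor -> day 1, Handover -> day 4, Plan -> day 2, Prototype -> day 1, Triage -> day 3, Research -> day 4, Design -> day 2, Spec -> day 1, Package -> day 2) or day 3 (e.g. Prototype -> day 1, Design -> day 3, Spec -> day 1, Plan -> day 2, Refactor -> day 1, Triage -> day 2, Handover -> day 3, Package -> day 3, Research -> day 3).

No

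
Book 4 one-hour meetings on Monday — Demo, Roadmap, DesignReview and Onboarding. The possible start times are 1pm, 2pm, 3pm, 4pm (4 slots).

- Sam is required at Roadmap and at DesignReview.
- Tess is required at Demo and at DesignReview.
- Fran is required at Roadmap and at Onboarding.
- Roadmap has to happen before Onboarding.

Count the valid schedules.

Splitting on Demo: it can be 1pm (15), 2pm (14), 3pm (13), 4pm (12). Listing each branch's schedules as (Roadmap, DesignReview, Onboarding):
Demo=1pm: (1pm,2pm,2pm) (1pm,2pm,3pm) (1pm,2pm,4pm) (1pm,3pm,2pm) (1pm,3pm,3pm) (1pm,3pm,4pm) (1pm,4pm,2pm) (1pm,4pm,3pm) (1pm,4pm,4pm) (2pm,3pm,3pm) (2pm,3pm,4pm) (2pm,4pm,3pm) (2pm,4pm,4pm) (3pm,2pm,4pm) (3pm,4pm,4pm) — 15.
Demo=2pm: (1pm,3pm,2pm) (1pm,3pm,3pm) (1pm,3pm,4pm) (1pm,4pm,2pm) (1pm,4pm,3pm) (1pm,4pm,4pm) (2pm,1pm,3pm) (2pm,1pm,4pm) (2pm,3pm,3pm) (2pm,3pm,4pm) (2pm,4pm,3pm) (2pm,4pm,4pm) (3pm,1pm,4pm) (3pm,4pm,4pm) — 14.
Demo=3pm: (1pm,2pm,2pm) (1pm,2pm,3pm) (1pm,2pm,4pm) (1pm,4pm,2pm) (1pm,4pm,3pm) (1pm,4pm,4pm) (2pm,1pm,3pm) (2pm,1pm,4pm) (2pm,4pm,3pm) (2pm,4pm,4pm) (3pm,1pm,4pm) (3pm,2pm,4pm) (3pm,4pm,4pm) — 13.
Demo=4pm: (1pm,2pm,2pm) (1pm,2pm,3pm) (1pm,2pm,4pm) (1pm,3pm,2pm) (1pm,3pm,3pm) (1pm,3pm,4pm) (2pm,1pm,3pm) (2pm,1pm,4pm) (2pm,3pm,3pm) (2pm,3pm,4pm) (3pm,1pm,4pm) (3pm,2pm,4pm) — 12.
Summing: 15 + 14 + 13 + 12 = 54.

54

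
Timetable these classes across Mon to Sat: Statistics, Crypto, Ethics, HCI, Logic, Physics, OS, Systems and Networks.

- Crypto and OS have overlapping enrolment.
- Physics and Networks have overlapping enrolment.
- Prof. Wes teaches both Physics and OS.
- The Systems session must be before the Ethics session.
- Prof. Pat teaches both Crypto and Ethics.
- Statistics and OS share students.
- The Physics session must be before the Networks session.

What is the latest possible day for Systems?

Downstream work caps Systems at Fri.
Systems at Fri is achievable: Systems -> Fri, Logic -> Mon, HCI -> Mon, Statistics -> Mon, Physics -> Mon, Networks -> Tue, OS -> Tue, Ethics -> Sat, Crypto -> Mon.

Fri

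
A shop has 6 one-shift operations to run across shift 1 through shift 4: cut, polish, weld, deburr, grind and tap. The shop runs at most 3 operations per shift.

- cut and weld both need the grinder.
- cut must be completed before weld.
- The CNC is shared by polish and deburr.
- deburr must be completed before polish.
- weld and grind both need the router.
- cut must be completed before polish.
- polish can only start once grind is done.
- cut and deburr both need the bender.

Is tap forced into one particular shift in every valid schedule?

tap can be shift 1 (e.g. weld in shift 2; cut in shift 1; tap in shift 1; grind in shift 1; deburr in shift 2; polish in shift 3) or shift 2 (e.g. cut=shift 1, polish=shift 3, weld=shift 2, deburr=shift 2, grind=shift 1, tap=shift 2).

No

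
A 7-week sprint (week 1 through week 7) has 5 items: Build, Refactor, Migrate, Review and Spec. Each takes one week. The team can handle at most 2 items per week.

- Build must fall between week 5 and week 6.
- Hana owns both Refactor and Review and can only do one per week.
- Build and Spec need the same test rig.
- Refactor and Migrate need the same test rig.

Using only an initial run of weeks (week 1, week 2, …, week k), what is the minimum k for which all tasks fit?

With at most 2 per week and 5 tasks, at least 3 weeks are needed.
Build can't be placed before week 5, so the schedule must run through at least week 5.
5 works (last occupied week: week 5): for example Build=week 5; Migrate=week 2; Refactor=week 1; Spec=week 1; Review=week 2.

5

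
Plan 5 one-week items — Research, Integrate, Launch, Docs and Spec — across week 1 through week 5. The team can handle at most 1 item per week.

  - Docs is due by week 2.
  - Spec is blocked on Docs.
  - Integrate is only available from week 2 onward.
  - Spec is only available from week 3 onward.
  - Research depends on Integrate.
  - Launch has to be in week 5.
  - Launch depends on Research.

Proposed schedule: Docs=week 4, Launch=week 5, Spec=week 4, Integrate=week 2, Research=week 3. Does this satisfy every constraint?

The team can handle at most 1 item per week — violated.
Spec is blocked on Docs — violated.
Docs is due by week 2 — violated.
Research depends on Integrate — holds.
Integrate is only available from week 2 onward — holds.
Spec is only available from week 3 onward — holds.
Launch depends on Research — holds.
Launch has to be in week 5 — holds.

Invalid. Docs is due by week 2.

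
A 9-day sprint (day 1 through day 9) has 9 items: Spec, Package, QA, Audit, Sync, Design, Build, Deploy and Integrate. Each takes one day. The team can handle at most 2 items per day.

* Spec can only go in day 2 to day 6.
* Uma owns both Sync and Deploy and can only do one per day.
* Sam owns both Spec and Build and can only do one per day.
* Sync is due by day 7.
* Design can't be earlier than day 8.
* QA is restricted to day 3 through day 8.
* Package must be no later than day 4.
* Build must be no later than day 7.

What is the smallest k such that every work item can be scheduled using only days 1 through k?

8

With at most 2 per day and 9 work items, at least 5 days are needed.
Design can't be placed before day 8, so the schedule must run through at least day 8.
8 works (last occupied day: day 8): for example Deploy -> day 4; Sync -> day 1; Build -> day 3; Audit -> day 2; Integrate -> day 4; Spec -> day 2; Package -> day 1; Design -> day 8; QA -> day 3.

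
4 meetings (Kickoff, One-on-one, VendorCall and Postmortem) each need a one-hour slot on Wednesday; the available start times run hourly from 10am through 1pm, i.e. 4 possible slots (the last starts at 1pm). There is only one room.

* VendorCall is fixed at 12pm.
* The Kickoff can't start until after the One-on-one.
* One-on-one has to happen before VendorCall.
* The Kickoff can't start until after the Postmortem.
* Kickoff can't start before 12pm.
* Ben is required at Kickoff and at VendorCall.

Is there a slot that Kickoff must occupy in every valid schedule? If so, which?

Kickoff's window is 12pm–1pm.
VendorCall is fixed at 12pm, and Kickoff can't share a slot with VendorCall.
So Kickoff must be 1pm.

1pm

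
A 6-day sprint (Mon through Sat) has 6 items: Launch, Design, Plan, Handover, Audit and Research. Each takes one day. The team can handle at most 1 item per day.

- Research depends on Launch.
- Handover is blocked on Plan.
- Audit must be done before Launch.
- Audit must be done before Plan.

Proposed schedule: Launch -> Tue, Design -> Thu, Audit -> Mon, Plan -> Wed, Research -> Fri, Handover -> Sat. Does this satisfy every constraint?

Valid

The team can handle at most 1 item per day — holds.
Research depends on Launch — holds.
Handover is blocked on Plan — holds.
Audit must be done before Plan — holds.
Audit must be done before Launch — holds.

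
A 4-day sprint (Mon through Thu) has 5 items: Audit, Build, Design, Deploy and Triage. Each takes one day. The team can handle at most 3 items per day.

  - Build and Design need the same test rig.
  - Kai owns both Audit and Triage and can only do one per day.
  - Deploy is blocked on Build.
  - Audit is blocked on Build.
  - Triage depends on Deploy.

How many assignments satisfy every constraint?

21

Splitting on Audit: it can be Tue (9), Wed (9), Thu (3). Listing each branch's schedules as (Build, Design, Deploy, Triage):
Audit=Tue: (Mon,Tue,Tue,Wed) (Mon,Tue,Tue,Thu) (Mon,Tue,Wed,Thu) (Mon,Wed,Tue,Wed) (Mon,Wed,Tue,Thu) (Mon,Wed,Wed,Thu) (Mon,Thu,Tue,Wed) (Mon,Thu,Tue,Thu) (Mon,Thu,Wed,Thu) — 9.
Audit=Wed: (Mon,Tue,Tue,Thu) (Mon,Tue,Wed,Thu) (Mon,Wed,Tue,Thu) (Mon,Wed,Wed,Thu) (Mon,Thu,Tue,Thu) (Mon,Thu,Wed,Thu) (Tue,Mon,Wed,Thu) (Tue,Wed,Wed,Thu) (Tue,Thu,Wed,Thu) — 9.
Audit=Thu: (Mon,Tue,Tue,Wed) (Mon,Wed,Tue,Wed) (Mon,Thu,Tue,Wed) — 3.
Summing: 9 + 9 + 3 = 21.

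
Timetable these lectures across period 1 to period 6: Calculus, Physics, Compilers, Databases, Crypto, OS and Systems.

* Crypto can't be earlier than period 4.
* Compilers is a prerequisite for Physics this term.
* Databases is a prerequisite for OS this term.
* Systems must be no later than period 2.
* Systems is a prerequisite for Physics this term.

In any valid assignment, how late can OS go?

Precedence pushes OS to at least period 2.
OS at period 6 is achievable: Databases in period 1, Physics in period 2, Systems in period 1, OS in period 6, Crypto in period 4, Calculus in period 1, Compilers in period 1.

period 6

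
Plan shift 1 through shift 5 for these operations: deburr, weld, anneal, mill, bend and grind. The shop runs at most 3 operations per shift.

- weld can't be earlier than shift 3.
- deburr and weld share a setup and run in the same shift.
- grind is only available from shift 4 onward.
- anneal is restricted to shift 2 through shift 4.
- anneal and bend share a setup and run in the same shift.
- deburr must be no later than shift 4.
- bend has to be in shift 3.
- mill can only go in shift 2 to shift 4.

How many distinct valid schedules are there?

Splitting on mill: it can be shift 2 (2), shift 3 (2), shift 4 (1). Listing each branch's schedules as (deburr, weld, anneal, bend, grind) by shift number:
mill=shift 2: (4,4,3,3,4) (4,4,3,3,5) — 2.
mill=shift 3: (4,4,3,3,4) (4,4,3,3,5) — 2.
mill=shift 4: (4,4,3,3,5) — 1.
Summing: 2 + 2 + 1 = 5.

5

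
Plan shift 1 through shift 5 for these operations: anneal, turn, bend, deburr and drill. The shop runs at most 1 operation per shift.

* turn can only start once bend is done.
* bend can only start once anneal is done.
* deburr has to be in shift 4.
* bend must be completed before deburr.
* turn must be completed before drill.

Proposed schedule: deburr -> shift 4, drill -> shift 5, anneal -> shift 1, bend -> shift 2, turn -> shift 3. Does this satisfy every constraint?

The shop runs at most 1 operation per shift — holds.
turn must be completed before drill — holds.
bend must be completed before deburr — holds.
deburr has to be in shift 4 — holds.
turn can only start once bend is done — holds.
bend can only start once anneal is done — holds.

Yes, all constraints hold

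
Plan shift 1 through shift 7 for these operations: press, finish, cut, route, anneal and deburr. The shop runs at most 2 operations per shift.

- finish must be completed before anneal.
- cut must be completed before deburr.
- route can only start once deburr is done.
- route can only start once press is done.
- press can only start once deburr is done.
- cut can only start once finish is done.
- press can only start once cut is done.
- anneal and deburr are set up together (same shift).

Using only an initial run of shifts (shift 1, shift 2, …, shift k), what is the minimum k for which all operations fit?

5 shifts

The precedence chain requires at least 5 distinct shifts.
With at most 2 per shift and 6 operations, at least 3 shifts are needed.
5 works (last occupied shift: shift 5): for example anneal in shift 3, finish in shift 1, deburr in shift 3, route in shift 5, cut in shift 2, press in shift 4.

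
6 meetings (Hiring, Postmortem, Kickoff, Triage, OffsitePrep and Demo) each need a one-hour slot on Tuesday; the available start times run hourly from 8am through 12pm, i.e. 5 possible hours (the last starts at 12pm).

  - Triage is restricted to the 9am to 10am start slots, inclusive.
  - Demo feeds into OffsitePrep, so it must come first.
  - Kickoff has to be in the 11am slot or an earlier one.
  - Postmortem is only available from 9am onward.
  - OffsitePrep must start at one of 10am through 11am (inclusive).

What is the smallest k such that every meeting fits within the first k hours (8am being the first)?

The precedence chain requires at least 2 distinct hours.
OffsitePrep can't be placed before 10am — that is hour 3 counting from 8am — so the schedule must run through at least 3 hours.
3 works (last occupied hour: 10am): for example Hiring in 8am, OffsitePrep in 10am, Kickoff in 8am, Triage in 9am, Demo in 8am, Postmortem in 9am.

3 hours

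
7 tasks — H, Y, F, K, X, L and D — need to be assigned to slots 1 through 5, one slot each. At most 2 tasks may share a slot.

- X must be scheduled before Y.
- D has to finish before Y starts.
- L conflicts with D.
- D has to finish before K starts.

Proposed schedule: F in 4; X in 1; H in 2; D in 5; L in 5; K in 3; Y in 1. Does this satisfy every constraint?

No. D has to finish before Y starts is not satisfied.

D has to finish before K starts — violated.
X must be scheduled before Y — violated.
At most 2 tasks may share a slot — holds.
D has to finish before Y starts — violated.
L conflicts with D — violated.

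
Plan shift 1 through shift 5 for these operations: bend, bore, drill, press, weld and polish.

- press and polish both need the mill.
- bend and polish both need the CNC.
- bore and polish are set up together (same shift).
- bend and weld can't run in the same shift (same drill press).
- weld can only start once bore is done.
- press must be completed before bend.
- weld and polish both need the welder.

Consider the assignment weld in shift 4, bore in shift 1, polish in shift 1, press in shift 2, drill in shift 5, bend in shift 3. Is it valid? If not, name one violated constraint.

Valid

weld can only start once bore is done — holds.
press and polish both need the mill — holds.
bend and weld can't run in the same shift (same drill press) — holds.
bend and polish both need the CNC — holds.
bore and polish are set up together (same shift) — holds.
weld and polish both need the welder — holds.
press must be completed before bend — holds.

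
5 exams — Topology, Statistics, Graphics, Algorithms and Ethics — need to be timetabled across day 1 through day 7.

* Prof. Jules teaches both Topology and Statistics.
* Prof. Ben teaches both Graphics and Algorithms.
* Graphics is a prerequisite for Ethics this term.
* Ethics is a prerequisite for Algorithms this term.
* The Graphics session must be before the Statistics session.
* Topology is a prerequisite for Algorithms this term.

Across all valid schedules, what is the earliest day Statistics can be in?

day 2

Precedence pushes Statistics to at least day 2.
Statistics at day 2 is achievable: Graphics=day 1; Statistics=day 2; Topology=day 1; Ethics=day 2; Algorithms=day 3.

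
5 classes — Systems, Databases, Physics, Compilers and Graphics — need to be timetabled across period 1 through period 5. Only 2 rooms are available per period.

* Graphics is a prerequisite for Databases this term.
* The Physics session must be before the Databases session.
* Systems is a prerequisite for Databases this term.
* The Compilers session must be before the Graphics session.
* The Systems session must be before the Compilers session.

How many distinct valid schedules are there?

Splitting on Systems: it can be period 1 (15), period 2 (4). Listing each branch's schedules as (Databases, Physics, Compilers, Graphics) by period number:
Systems=period 1: (4,1,2,3) (4,2,2,3) (4,3,2,3) (5,1,2,3) (5,1,2,4) (5,1,3,4) (5,2,2,3) (5,2,2,4) (5,2,3,4) (5,3,2,3) (5,3,2,4) (5,3,3,4) (5,4,2,3) (5,4,2,4) (5,4,3,4) — 15.
Systems=period 2: (5,1,3,4) (5,2,3,4) (5,3,3,4) (5,4,3,4) — 4.
Summing: 15 + 4 = 19.

19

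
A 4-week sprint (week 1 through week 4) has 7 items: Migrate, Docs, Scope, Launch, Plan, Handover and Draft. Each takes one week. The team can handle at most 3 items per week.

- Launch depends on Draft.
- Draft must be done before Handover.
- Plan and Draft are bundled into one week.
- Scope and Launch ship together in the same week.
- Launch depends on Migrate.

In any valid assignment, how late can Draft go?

Downstream work caps Draft at week 3.
Draft at week 3 is achievable: Handover -> week 4, Migrate -> week 1, Docs -> week 1, Draft -> week 3, Scope -> week 4, Plan -> week 3, Launch -> week 4.

week 3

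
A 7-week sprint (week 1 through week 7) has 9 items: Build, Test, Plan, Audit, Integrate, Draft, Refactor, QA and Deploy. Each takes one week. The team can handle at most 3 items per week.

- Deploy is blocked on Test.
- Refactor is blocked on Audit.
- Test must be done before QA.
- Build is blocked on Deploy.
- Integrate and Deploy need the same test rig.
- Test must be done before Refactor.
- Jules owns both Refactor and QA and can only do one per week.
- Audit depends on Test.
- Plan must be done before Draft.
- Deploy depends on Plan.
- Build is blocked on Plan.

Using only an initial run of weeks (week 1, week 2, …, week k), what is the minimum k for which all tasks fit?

The precedence chain requires at least 3 distinct weeks.
With at most 3 per week and 9 tasks, at least 3 weeks are needed.
3 works (last occupied week: week 3): for example Deploy in week 2; Build in week 3; QA in week 2; Integrate in week 1; Audit in week 2; Draft in week 3; Plan in week 1; Test in week 1; Refactor in week 3.

3 weeks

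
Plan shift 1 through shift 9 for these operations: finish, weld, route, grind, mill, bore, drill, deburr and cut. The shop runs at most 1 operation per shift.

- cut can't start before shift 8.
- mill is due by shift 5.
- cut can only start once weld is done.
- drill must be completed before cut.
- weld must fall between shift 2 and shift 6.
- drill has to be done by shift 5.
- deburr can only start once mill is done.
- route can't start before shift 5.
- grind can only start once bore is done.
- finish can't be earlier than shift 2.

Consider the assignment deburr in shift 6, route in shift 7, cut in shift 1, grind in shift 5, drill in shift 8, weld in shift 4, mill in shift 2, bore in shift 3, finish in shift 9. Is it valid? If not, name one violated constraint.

weld must fall between shift 2 and shift 6 — holds.
The shop runs at most 1 operation per shift — holds.
route can't start before shift 5 — holds.
deburr can only start once mill is done — holds.
drill must be completed before cut — violated.
cut can't start before shift 8 — violated.
finish can't be earlier than shift 2 — holds.
drill has to be done by shift 5 — violated.
mill is due by shift 5 — holds.
cut can only start once weld is done — violated.
grind can only start once bore is done — holds.

No — it violates: drill must be completed before cut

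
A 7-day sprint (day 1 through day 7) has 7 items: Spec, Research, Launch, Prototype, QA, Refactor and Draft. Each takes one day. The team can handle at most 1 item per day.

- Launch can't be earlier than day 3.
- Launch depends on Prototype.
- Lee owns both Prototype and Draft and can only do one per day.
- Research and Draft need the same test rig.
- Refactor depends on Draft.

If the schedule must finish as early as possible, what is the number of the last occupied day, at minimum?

day 7

The precedence chain requires at least 2 distinct days.
With at most 1 per day and 7 work items, at least 7 days are needed.
Launch can't be placed before day 3, so the schedule must run through at least day 3.
7 works (last occupied day: day 7): for example Launch in day 3, Research in day 6, Refactor in day 4, Prototype in day 1, Draft in day 2, Spec in day 5, QA in day 7.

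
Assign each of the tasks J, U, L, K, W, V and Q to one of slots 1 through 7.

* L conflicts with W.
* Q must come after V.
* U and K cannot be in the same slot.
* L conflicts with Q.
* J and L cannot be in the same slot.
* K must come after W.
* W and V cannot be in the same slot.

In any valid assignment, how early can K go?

Precedence pushes K to at least 2.
K at 2 is achievable: K in 2, L in 2, V in 2, W in 1, Q in 3, U in 1, J in 1.

2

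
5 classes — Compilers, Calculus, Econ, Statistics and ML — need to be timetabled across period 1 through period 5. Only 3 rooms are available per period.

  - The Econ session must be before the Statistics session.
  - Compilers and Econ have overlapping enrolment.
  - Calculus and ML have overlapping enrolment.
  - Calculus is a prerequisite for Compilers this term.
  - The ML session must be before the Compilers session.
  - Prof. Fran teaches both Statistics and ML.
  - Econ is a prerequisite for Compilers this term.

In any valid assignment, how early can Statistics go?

Precedence pushes Statistics to at least period 2.
Statistics at period 2 is achievable: Econ -> period 1; Compilers -> period 3; Statistics -> period 2; ML -> period 1; Calculus -> period 2.

period 2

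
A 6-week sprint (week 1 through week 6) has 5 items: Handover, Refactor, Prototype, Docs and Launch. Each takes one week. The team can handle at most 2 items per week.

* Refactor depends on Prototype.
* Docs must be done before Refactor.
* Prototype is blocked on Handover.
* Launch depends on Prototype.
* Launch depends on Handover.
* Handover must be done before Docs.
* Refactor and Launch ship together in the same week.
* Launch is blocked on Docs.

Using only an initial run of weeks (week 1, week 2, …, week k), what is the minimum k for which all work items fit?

3 weeks

The precedence chain requires at least 3 distinct weeks.
With at most 2 per week and 5 work items, at least 3 weeks are needed.
3 works (last occupied week: week 3): for example Launch in week 3; Handover in week 1; Docs in week 2; Refactor in week 3; Prototype in week 2.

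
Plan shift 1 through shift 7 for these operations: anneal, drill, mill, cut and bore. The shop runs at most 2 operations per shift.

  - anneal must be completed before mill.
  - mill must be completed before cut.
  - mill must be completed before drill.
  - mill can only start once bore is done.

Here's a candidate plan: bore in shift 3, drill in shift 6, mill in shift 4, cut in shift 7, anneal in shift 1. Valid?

mill must be completed before drill — holds.
mill can only start once bore is done — holds.
anneal must be completed before mill — holds.
The shop runs at most 2 operations per shift — holds.
mill must be completed before cut — holds.

Yes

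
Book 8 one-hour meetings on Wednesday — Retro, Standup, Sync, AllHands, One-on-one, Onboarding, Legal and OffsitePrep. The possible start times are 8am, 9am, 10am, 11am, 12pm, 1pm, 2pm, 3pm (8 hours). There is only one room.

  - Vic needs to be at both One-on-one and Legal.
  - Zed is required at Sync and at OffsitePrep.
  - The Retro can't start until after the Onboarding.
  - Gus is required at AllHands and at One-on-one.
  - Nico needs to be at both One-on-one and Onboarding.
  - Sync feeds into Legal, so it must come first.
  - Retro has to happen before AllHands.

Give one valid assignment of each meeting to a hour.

Legal -> 12pm, Onboarding -> 8am, AllHands -> 11am, OffsitePrep -> 3pm, One-on-one -> 2pm, Retro -> 9am, Standup -> 1pm, Sync -> 10am

Checking: Sync(10am) before Legal(12pm); Retro(9am) before AllHands(11am); Onboarding(8am) before Retro(9am); One-on-one(2pm) != Onboarding(8am); Sync(10am) != OffsitePrep(3pm); AllHands(11am) != One-on-one(2pm); One-on-one(2pm) != Legal(12pm); max 1 per hour (cap 1).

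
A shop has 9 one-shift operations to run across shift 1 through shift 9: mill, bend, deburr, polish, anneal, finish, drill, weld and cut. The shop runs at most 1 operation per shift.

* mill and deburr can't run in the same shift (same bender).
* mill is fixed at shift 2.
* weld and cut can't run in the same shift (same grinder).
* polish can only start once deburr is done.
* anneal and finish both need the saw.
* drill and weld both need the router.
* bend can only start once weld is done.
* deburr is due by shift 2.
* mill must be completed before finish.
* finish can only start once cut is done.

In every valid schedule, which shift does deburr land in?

shift 1

deburr's window is shift 1–shift 2.
mill is fixed at shift 2, and deburr can't share a shift with mill.
So deburr must be shift 1.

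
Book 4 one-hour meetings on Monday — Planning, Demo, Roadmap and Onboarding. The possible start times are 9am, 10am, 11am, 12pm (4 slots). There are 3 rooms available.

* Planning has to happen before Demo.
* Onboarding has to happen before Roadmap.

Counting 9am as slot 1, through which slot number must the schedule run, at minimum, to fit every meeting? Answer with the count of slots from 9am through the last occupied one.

The precedence chain requires at least 2 distinct slots.
With at most 3 per slot and 4 meetings, at least 2 slots are needed.
2 works (last occupied slot: 10am): for example Roadmap -> 10am; Demo -> 10am; Onboarding -> 9am; Planning -> 9am.

2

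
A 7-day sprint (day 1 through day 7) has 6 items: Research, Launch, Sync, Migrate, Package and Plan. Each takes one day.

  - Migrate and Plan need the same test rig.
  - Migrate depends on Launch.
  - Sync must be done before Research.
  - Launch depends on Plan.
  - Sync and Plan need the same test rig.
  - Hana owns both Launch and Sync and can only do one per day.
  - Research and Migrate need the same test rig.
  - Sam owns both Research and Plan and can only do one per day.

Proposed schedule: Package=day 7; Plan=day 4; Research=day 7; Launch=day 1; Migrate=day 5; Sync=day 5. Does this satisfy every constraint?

No — it violates: Launch depends on Plan

Sam owns both Research and Plan and can only do one per day — holds.
Research and Migrate need the same test rig — holds.
Sync and Plan need the same test rig — holds.
Sync must be done before Research — holds.
Migrate depends on Launch — holds.
Launch depends on Plan — violated.
Hana owns both Launch and Sync and can only do one per day — holds.
Migrate and Plan need the same test rig — holds.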